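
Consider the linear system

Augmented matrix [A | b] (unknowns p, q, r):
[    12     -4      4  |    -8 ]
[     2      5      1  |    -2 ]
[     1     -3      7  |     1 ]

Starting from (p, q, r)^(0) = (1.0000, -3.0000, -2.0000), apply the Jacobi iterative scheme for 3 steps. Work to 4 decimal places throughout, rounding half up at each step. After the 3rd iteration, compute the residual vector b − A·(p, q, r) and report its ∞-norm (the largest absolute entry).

2.8924

Iteration 1:
  p = (-8 - (-4)·-3.0000 - (4)·-2.0000) / (12) = -1.0000
  q = (-2 - (2)·1.0000 - (1)·-2.0000) / (5) = -0.4000
  r = (1 - (1)·1.0000 - (-3)·-3.0000) / (7) = -1.2857
Iteration 2:
  p = (-8 - (-4)·-0.4000 - (4)·-1.2857) / (12) = -0.3714
  q = (-2 - (2)·-1.0000 - (1)·-1.2857) / (5) = 0.2571
  r = (1 - (1)·-1.0000 - (-3)·-0.4000) / (7) = 0.1143
Iteration 3:
  p = (-8 - (-4)·0.2571 - (4)·0.1143) / (12) = -0.6191
  q = (-2 - (2)·-0.3714 - (1)·0.1143) / (5) = -0.2743
  r = (1 - (1)·-0.3714 - (-3)·0.2571) / (7) = 0.3061
Residual b − A·x = (-2.8924, 0.3036, -1.3465); ∞-norm = 2.8924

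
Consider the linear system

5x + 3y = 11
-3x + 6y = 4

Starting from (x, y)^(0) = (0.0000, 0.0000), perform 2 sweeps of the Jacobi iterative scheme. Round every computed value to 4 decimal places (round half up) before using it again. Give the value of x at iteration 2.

Iteration 1:
  x = (11 - (3)·0.0000) / (5) = 2.2000
  y = (4 - (-3)·0.0000) / (6) = 0.6667
Iteration 2:
  x = (11 - (3)·0.6667) / (5) = 1.8000
  y = (4 - (-3)·2.2000) / (6) = 1.7667

1.8000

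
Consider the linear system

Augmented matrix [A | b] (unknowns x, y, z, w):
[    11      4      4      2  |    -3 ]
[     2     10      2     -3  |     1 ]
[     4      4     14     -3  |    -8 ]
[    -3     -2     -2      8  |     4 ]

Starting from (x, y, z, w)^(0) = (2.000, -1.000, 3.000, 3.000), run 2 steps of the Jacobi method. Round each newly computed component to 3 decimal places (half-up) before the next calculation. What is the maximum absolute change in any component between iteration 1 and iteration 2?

Iteration 1:
  x = (-3 - (4)·-1.000 - (4)·3.000 - (2)·3.000) / (11) = -1.545
  y = (1 - (2)·2.000 - (2)·3.000 - (-3)·3.000) / (10) = 0.000
  z = (-8 - (4)·2.000 - (4)·-1.000 - (-3)·3.000) / (14) = -0.214
  w = (4 - (-3)·2.000 - (-2)·-1.000 - (-2)·3.000) / (8) = 1.750
Iteration 2:
  x = (-3 - (4)·0.000 - (4)·-0.214 - (2)·1.750) / (11) = -0.513
  y = (1 - (2)·-1.545 - (2)·-0.214 - (-3)·1.750) / (10) = 0.977
  z = (-8 - (4)·-1.545 - (4)·0.000 - (-3)·1.750) / (14) = 0.245
  w = (4 - (-3)·-1.545 - (-2)·0.000 - (-2)·-0.214) / (8) = -0.133
Change: (1.032, 0.977, 0.459, -1.883) → max |·| = 1.883

1.883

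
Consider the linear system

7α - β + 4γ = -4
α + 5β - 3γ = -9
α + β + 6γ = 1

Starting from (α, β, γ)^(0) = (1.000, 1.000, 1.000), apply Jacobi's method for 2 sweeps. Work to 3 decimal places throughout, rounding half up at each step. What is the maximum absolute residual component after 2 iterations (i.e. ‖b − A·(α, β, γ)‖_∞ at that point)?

3.236

Iteration 1:
  α = (-4 - (-1)·1.000 - (4)·1.000) / (7) = -1.000
  β = (-9 - (1)·1.000 - (-3)·1.000) / (5) = -1.400
  γ = (1 - (1)·1.000 - (1)·1.000) / (6) = -0.167
Iteration 2:
  α = (-4 - (-1)·-1.400 - (4)·-0.167) / (7) = -0.676
  β = (-9 - (1)·-1.000 - (-3)·-0.167) / (5) = -1.700
  γ = (1 - (1)·-1.000 - (1)·-1.400) / (6) = 0.567
Residual b − A·x = (-3.236, 1.877, -0.026); ∞-norm = 3.236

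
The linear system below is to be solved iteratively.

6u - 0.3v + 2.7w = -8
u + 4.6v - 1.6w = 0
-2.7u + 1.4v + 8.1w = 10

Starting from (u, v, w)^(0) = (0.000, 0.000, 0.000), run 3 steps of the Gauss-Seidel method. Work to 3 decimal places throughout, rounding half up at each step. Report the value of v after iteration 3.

0.540

Iteration 1:
  u = (-8 - (-0.3)·0.000 - (2.7)·0.000) / (6) = -1.333
  v = (0 - (1)·-1.333 - (-1.6)·0.000) / (4.6) = 0.290
  w = (10 - (-2.7)·-1.333 - (1.4)·0.290) / (8.1) = 0.740
Iteration 2:
  u = (-8 - (-0.3)·0.290 - (2.7)·0.740) / (6) = -1.652
  v = (0 - (1)·-1.652 - (-1.6)·0.740) / (4.6) = 0.617
  w = (10 - (-2.7)·-1.652 - (1.4)·0.617) / (8.1) = 0.577
Iteration 3:
  u = (-8 - (-0.3)·0.617 - (2.7)·0.577) / (6) = -1.562
  v = (0 - (1)·-1.562 - (-1.6)·0.577) / (4.6) = 0.540
  w = (10 - (-2.7)·-1.562 - (1.4)·0.540) / (8.1) = 0.621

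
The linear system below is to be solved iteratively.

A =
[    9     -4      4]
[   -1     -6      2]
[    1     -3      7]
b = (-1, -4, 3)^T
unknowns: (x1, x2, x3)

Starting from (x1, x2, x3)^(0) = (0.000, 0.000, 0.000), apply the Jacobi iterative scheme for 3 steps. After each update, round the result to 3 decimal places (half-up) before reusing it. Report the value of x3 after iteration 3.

Iteration 1:
  x1 = (-1 - (-4)·0.000 - (4)·0.000) / (9) = -0.111
  x2 = (-4 - (-1)·0.000 - (2)·0.000) / (-6) = 0.667
  x3 = (3 - (1)·0.000 - (-3)·0.000) / (7) = 0.429
Iteration 2:
  x1 = (-1 - (-4)·0.667 - (4)·0.429) / (9) = -0.005
  x2 = (-4 - (-1)·-0.111 - (2)·0.429) / (-6) = 0.828
  x3 = (3 - (1)·-0.111 - (-3)·0.667) / (7) = 0.730
Iteration 3:
  x1 = (-1 - (-4)·0.828 - (4)·0.730) / (9) = -0.068
  x2 = (-4 - (-1)·-0.005 - (2)·0.730) / (-6) = 0.911
  x3 = (3 - (1)·-0.005 - (-3)·0.828) / (7) = 0.784

0.784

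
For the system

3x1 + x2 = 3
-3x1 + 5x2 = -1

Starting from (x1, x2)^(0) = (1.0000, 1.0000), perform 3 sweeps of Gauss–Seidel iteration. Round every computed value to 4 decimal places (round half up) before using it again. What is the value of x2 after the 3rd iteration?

Iteration 1:
  x1 = (3 - (1)·1.0000) / (3) = 0.6667
  x2 = (-1 - (-3)·0.6667) / (5) = 0.2000
Iteration 2:
  x1 = (3 - (1)·0.2000) / (3) = 0.9333
  x2 = (-1 - (-3)·0.9333) / (5) = 0.3600
Iteration 3:
  x1 = (3 - (1)·0.3600) / (3) = 0.8800
  x2 = (-1 - (-3)·0.8800) / (5) = 0.3280

0.3280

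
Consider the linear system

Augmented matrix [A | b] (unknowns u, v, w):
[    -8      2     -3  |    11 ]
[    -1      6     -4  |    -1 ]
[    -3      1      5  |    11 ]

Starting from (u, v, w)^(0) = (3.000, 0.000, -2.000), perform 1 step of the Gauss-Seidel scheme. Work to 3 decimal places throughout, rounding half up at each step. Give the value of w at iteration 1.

2.146

Iteration 1:
  u = (11 - (2)·0.000 - (-3)·-2.000) / (-8) = -0.625
  v = (-1 - (-1)·-0.625 - (-4)·-2.000) / (6) = -1.604
  w = (11 - (-3)·-0.625 - (1)·-1.604) / (5) = 2.146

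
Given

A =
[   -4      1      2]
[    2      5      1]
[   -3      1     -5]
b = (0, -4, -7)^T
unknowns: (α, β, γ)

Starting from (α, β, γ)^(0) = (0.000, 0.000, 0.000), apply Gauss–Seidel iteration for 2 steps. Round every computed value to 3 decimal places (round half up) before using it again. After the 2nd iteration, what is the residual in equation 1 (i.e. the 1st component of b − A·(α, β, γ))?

Iteration 1:
  α = (0 - (1)·0.000 - (2)·0.000) / (-4) = 0.000
  β = (-4 - (2)·0.000 - (1)·0.000) / (5) = -0.800
  γ = (-7 - (-3)·0.000 - (1)·-0.800) / (-5) = 1.240
Iteration 2:
  α = (0 - (1)·-0.800 - (2)·1.240) / (-4) = 0.420
  β = (-4 - (2)·0.420 - (1)·1.240) / (5) = -1.216
  γ = (-7 - (-3)·0.420 - (1)·-1.216) / (-5) = 0.905
Residual b − A·x = (1.086, 0.335, 0.001)

1.086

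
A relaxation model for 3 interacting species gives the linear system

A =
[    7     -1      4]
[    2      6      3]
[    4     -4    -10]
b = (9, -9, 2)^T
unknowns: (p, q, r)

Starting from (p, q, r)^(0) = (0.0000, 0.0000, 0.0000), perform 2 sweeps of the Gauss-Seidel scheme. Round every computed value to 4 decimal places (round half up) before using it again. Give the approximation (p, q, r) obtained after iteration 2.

Iteration 1:
  p = (9 - (-1)·0.0000 - (4)·0.0000) / (7) = 1.2857
  q = (-9 - (2)·1.2857 - (3)·0.0000) / (6) = -1.9286
  r = (2 - (4)·1.2857 - (-4)·-1.9286) / (-10) = 1.0857
Iteration 2:
  p = (9 - (-1)·-1.9286 - (4)·1.0857) / (7) = 0.3898
  q = (-9 - (2)·0.3898 - (3)·1.0857) / (6) = -2.1728
  r = (2 - (4)·0.3898 - (-4)·-2.1728) / (-10) = 0.8250

(0.3898, -2.1728, 0.8250)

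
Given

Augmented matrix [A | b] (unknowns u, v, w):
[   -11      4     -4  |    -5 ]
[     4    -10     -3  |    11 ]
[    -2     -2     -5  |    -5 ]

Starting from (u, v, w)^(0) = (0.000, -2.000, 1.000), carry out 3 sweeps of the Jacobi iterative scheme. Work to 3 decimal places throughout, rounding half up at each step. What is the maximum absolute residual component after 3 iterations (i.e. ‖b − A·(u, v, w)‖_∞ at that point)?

1.419

Iteration 1:
  u = (-5 - (4)·-2.000 - (-4)·1.000) / (-11) = -0.636
  v = (11 - (4)·0.000 - (-3)·1.000) / (-10) = -1.400
  w = (-5 - (-2)·0.000 - (-2)·-2.000) / (-5) = 1.800
Iteration 2:
  u = (-5 - (4)·-1.400 - (-4)·1.800) / (-11) = -0.709
  v = (11 - (4)·-0.636 - (-3)·1.800) / (-10) = -1.894
  w = (-5 - (-2)·-0.636 - (-2)·-1.400) / (-5) = 1.814
Iteration 3:
  u = (-5 - (4)·-1.894 - (-4)·1.814) / (-11) = -0.894
  v = (11 - (4)·-0.709 - (-3)·1.814) / (-10) = -1.928
  w = (-5 - (-2)·-0.709 - (-2)·-1.894) / (-5) = 2.041
Residual b − A·x = (1.042, 1.419, -0.439); ∞-norm = 1.419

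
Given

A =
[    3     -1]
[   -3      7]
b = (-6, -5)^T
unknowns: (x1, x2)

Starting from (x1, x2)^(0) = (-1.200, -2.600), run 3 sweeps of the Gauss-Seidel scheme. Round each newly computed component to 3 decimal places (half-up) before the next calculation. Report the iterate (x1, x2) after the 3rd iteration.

(-2.616, -1.835)

Iteration 1:
  x1 = (-6 - (-1)·-2.600) / (3) = -2.867
  x2 = (-5 - (-3)·-2.867) / (7) = -1.943
Iteration 2:
  x1 = (-6 - (-1)·-1.943) / (3) = -2.648
  x2 = (-5 - (-3)·-2.648) / (7) = -1.849
Iteration 3:
  x1 = (-6 - (-1)·-1.849) / (3) = -2.616
  x2 = (-5 - (-3)·-2.616) / (7) = -1.835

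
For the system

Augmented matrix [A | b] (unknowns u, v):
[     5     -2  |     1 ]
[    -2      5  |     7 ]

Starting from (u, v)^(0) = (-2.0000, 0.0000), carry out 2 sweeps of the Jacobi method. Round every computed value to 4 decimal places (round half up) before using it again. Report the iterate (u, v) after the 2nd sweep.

Iteration 1:
  u = (1 - (-2)·0.0000) / (5) = 0.2000
  v = (7 - (-2)·-2.0000) / (5) = 0.6000
Iteration 2:
  u = (1 - (-2)·0.6000) / (5) = 0.4400
  v = (7 - (-2)·0.2000) / (5) = 1.4800

(0.4400, 1.4800)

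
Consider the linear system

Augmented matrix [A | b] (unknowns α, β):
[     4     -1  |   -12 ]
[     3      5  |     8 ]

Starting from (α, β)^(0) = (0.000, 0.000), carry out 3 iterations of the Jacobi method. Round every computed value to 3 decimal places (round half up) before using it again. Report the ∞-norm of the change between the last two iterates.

Iteration 1:
  α = (-12 - (-1)·0.000) / (4) = -3.000
  β = (8 - (3)·0.000) / (5) = 1.600
Iteration 2:
  α = (-12 - (-1)·1.600) / (4) = -2.600
  β = (8 - (3)·-3.000) / (5) = 3.400
Iteration 3:
  α = (-12 - (-1)·3.400) / (4) = -2.150
  β = (8 - (3)·-2.600) / (5) = 3.160
Change: (0.450, -0.240) → max |·| = 0.450

0.450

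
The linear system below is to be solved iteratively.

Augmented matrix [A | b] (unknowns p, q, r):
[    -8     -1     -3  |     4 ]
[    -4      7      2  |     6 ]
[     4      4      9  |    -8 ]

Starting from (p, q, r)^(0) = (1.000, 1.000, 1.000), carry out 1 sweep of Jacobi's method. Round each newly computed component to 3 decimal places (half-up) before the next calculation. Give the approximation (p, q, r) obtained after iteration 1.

Iteration 1:
  p = (4 - (-1)·1.000 - (-3)·1.000) / (-8) = -1.000
  q = (6 - (-4)·1.000 - (2)·1.000) / (7) = 1.143
  r = (-8 - (4)·1.000 - (4)·1.000) / (9) = -1.778

(-1.000, 1.143, -1.778)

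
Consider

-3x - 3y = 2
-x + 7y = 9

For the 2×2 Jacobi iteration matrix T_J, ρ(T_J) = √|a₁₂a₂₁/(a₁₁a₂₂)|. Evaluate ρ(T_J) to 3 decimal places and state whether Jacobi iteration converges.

0.378

a₁₂a₂₁/(a₁₁a₂₂) = (-3)·(-1) / ((-3)·(7)) = -0.142857
ρ = √|-0.142857| = √0.142857 = 0.378
ρ < 1, so Jacobi converges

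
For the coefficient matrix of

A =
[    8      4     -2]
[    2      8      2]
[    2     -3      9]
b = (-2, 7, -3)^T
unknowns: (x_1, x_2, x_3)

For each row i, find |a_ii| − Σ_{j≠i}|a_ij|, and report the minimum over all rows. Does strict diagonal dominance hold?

2

row 1: |8| − (4+2) = 2
row 2: |8| − (2+2) = 4
row 3: |9| − (2+3) = 4
minimum over rows = 2 → strictly diagonally dominant (convergence guaranteed)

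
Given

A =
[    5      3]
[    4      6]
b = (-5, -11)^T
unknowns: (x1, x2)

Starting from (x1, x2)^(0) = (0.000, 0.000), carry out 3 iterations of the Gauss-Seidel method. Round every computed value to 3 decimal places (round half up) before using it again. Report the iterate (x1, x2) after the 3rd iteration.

(-0.020, -1.820)

Iteration 1:
  x1 = (-5 - (3)·0.000) / (5) = -1.000
  x2 = (-11 - (4)·-1.000) / (6) = -1.167
Iteration 2:
  x1 = (-5 - (3)·-1.167) / (5) = -0.300
  x2 = (-11 - (4)·-0.300) / (6) = -1.633
Iteration 3:
  x1 = (-5 - (3)·-1.633) / (5) = -0.020
  x2 = (-11 - (4)·-0.020) / (6) = -1.820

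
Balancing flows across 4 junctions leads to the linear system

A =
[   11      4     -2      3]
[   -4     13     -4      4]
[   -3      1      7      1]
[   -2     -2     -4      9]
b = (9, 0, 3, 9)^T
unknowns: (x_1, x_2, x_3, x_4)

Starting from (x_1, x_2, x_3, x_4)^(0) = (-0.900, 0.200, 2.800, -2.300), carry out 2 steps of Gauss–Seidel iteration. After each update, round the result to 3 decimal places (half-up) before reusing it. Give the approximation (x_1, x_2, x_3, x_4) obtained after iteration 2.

Iteration 1:
  x_1 = (9 - (4)·0.200 - (-2)·2.800 - (3)·-2.300) / (11) = 1.882
  x_2 = (0 - (-4)·1.882 - (-4)·2.800 - (4)·-2.300) / (13) = 2.148
  x_3 = (3 - (-3)·1.882 - (1)·2.148 - (1)·-2.300) / (7) = 1.257
  x_4 = (9 - (-2)·1.882 - (-2)·2.148 - (-4)·1.257) / (9) = 2.454
Iteration 2:
  x_1 = (9 - (4)·2.148 - (-2)·1.257 - (3)·2.454) / (11) = -0.404
  x_2 = (0 - (-4)·-0.404 - (-4)·1.257 - (4)·2.454) / (13) = -0.493
  x_3 = (3 - (-3)·-0.404 - (1)·-0.493 - (1)·2.454) / (7) = -0.025
  x_4 = (9 - (-2)·-0.404 - (-2)·-0.493 - (-4)·-0.025) / (9) = 0.790

(-0.404, -0.493, -0.025, 0.790)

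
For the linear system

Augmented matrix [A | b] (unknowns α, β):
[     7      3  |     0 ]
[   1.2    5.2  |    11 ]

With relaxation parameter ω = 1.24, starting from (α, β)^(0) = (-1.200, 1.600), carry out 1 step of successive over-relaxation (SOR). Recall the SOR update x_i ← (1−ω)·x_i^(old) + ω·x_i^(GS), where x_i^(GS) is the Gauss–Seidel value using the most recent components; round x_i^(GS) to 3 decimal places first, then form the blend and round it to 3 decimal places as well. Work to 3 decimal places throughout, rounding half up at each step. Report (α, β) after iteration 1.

(-0.563, 2.400)

Iteration 1:
  α: GS value = (0 - (3)·1.600) / (7) = -0.686;  α ← (1−ω)·-1.200 + ω·-0.686 = -0.563
  β: GS value = (11 - (1.2)·-0.563) / (5.2) = 2.245;  β ← (1−ω)·1.600 + ω·2.245 = 2.400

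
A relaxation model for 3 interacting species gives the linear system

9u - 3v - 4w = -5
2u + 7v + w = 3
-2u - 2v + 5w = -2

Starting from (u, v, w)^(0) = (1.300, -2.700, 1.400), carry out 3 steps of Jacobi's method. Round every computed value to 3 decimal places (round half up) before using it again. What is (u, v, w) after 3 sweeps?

Iteration 1:
  u = (-5 - (-3)·-2.700 - (-4)·1.400) / (9) = -0.833
  v = (3 - (2)·1.300 - (1)·1.400) / (7) = -0.143
  w = (-2 - (-2)·1.300 - (-2)·-2.700) / (5) = -0.960
Iteration 2:
  u = (-5 - (-3)·-0.143 - (-4)·-0.960) / (9) = -1.030
  v = (3 - (2)·-0.833 - (1)·-0.960) / (7) = 0.804
  w = (-2 - (-2)·-0.833 - (-2)·-0.143) / (5) = -0.790
Iteration 3:
  u = (-5 - (-3)·0.804 - (-4)·-0.790) / (9) = -0.639
  v = (3 - (2)·-1.030 - (1)·-0.790) / (7) = 0.836
  w = (-2 - (-2)·-1.030 - (-2)·0.804) / (5) = -0.490

(-0.639, 0.836, -0.490)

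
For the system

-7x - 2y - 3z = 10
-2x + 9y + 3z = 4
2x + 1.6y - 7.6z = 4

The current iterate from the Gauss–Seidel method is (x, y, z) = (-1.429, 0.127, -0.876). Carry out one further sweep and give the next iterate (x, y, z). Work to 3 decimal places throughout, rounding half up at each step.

(-1.089, 0.494, -0.709)

One sweep:
  x = (10 - (-2)·0.127 - (-3)·-0.876) / (-7) = -1.089
  y = (4 - (-2)·-1.089 - (3)·-0.876) / (9) = 0.494
  z = (4 - (2)·-1.089 - (1.6)·0.494) / (-7.6) = -0.709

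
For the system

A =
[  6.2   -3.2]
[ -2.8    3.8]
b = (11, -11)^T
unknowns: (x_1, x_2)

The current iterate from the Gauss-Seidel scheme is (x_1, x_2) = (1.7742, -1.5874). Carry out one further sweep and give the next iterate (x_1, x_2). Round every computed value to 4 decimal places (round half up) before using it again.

(0.9549, -2.1911)

One sweep:
  x_1 = (11 - (-3.2)·-1.5874) / (6.2) = 0.9549
  x_2 = (-11 - (-2.8)·0.9549) / (3.8) = -2.1911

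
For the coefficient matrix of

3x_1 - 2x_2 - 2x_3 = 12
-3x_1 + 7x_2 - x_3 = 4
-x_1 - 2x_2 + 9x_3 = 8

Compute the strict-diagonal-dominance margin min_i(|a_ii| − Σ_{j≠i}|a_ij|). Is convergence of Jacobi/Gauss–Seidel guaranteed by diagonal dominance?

-1

row 1: |3| − (2+2) = -1
row 2: |7| − (3+1) = 3
row 3: |9| − (1+2) = 6
minimum over rows = -1 → not strictly diagonally dominant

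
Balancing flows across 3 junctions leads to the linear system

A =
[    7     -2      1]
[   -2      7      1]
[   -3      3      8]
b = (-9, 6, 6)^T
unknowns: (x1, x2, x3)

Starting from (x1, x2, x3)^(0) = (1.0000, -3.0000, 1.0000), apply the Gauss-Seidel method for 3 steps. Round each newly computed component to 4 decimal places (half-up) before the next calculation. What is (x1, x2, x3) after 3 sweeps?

(-1.1499, 0.5162, 0.1252)

Iteration 1:
  x1 = (-9 - (-2)·-3.0000 - (1)·1.0000) / (7) = -2.2857
  x2 = (6 - (-2)·-2.2857 - (1)·1.0000) / (7) = 0.0612
  x3 = (6 - (-3)·-2.2857 - (3)·0.0612) / (8) = -0.1301
Iteration 2:
  x1 = (-9 - (-2)·0.0612 - (1)·-0.1301) / (7) = -1.2496
  x2 = (6 - (-2)·-1.2496 - (1)·-0.1301) / (7) = 0.5187
  x3 = (6 - (-3)·-1.2496 - (3)·0.5187) / (8) = 0.0869
Iteration 3:
  x1 = (-9 - (-2)·0.5187 - (1)·0.0869) / (7) = -1.1499
  x2 = (6 - (-2)·-1.1499 - (1)·0.0869) / (7) = 0.5162
  x3 = (6 - (-3)·-1.1499 - (3)·0.5162) / (8) = 0.1252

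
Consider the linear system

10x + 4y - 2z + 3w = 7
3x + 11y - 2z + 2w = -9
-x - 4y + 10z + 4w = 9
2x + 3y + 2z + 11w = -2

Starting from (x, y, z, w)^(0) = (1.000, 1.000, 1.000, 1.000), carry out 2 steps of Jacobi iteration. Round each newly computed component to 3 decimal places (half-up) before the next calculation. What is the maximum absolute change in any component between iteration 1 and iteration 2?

Iteration 1:
  x = (7 - (4)·1.000 - (-2)·1.000 - (3)·1.000) / (10) = 0.200
  y = (-9 - (3)·1.000 - (-2)·1.000 - (2)·1.000) / (11) = -1.091
  z = (9 - (-1)·1.000 - (-4)·1.000 - (4)·1.000) / (10) = 1.000
  w = (-2 - (2)·1.000 - (3)·1.000 - (2)·1.000) / (11) = -0.818
Iteration 2:
  x = (7 - (4)·-1.091 - (-2)·1.000 - (3)·-0.818) / (10) = 1.582
  y = (-9 - (3)·0.200 - (-2)·1.000 - (2)·-0.818) / (11) = -0.542
  z = (9 - (-1)·0.200 - (-4)·-1.091 - (4)·-0.818) / (10) = 0.811
  w = (-2 - (2)·0.200 - (3)·-1.091 - (2)·1.000) / (11) = -0.102
Change: (1.382, 0.549, -0.189, 0.716) → max |·| = 1.382

1.382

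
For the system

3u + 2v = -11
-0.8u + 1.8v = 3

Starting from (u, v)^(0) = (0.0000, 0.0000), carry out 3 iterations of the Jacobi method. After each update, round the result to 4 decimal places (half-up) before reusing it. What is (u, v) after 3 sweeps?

(-3.6913, -0.4568)

Iteration 1:
  u = (-11 - (2)·0.0000) / (3) = -3.6667
  v = (3 - (-0.8)·0.0000) / (1.8) = 1.6667
Iteration 2:
  u = (-11 - (2)·1.6667) / (3) = -4.7778
  v = (3 - (-0.8)·-3.6667) / (1.8) = 0.0370
Iteration 3:
  u = (-11 - (2)·0.0370) / (3) = -3.6913
  v = (3 - (-0.8)·-4.7778) / (1.8) = -0.4568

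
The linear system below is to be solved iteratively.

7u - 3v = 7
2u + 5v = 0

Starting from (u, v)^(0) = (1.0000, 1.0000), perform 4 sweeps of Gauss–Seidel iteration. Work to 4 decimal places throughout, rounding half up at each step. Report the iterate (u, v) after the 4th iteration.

(0.8508, -0.3403)

Iteration 1:
  u = (7 - (-3)·1.0000) / (7) = 1.4286
  v = (0 - (2)·1.4286) / (5) = -0.5714
Iteration 2:
  u = (7 - (-3)·-0.5714) / (7) = 0.7551
  v = (0 - (2)·0.7551) / (5) = -0.3020
Iteration 3:
  u = (7 - (-3)·-0.3020) / (7) = 0.8706
  v = (0 - (2)·0.8706) / (5) = -0.3482
Iteration 4:
  u = (7 - (-3)·-0.3482) / (7) = 0.8508
  v = (0 - (2)·0.8508) / (5) = -0.3403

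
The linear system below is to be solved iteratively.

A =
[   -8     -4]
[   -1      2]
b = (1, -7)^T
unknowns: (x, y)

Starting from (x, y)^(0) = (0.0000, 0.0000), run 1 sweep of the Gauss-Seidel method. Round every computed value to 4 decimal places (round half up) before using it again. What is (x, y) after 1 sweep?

Iteration 1:
  x = (1 - (-4)·0.0000) / (-8) = -0.1250
  y = (-7 - (-1)·-0.1250) / (2) = -3.5625

(-0.1250, -3.5625)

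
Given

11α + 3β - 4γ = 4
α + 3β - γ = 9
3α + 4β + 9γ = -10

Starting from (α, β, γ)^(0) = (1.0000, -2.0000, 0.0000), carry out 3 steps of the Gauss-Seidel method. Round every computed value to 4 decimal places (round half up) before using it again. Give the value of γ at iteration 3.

-1.9914

Iteration 1:
  α = (4 - (3)·-2.0000 - (-4)·0.0000) / (11) = 0.9091
  β = (9 - (1)·0.9091 - (-1)·0.0000) / (3) = 2.6970
  γ = (-10 - (3)·0.9091 - (4)·2.6970) / (9) = -2.6128
Iteration 2:
  α = (4 - (3)·2.6970 - (-4)·-2.6128) / (11) = -1.3220
  β = (9 - (1)·-1.3220 - (-1)·-2.6128) / (3) = 2.5697
  γ = (-10 - (3)·-1.3220 - (4)·2.5697) / (9) = -1.8125
Iteration 3:
  α = (4 - (3)·2.5697 - (-4)·-1.8125) / (11) = -0.9963
  β = (9 - (1)·-0.9963 - (-1)·-1.8125) / (3) = 2.7279
  γ = (-10 - (3)·-0.9963 - (4)·2.7279) / (9) = -1.9914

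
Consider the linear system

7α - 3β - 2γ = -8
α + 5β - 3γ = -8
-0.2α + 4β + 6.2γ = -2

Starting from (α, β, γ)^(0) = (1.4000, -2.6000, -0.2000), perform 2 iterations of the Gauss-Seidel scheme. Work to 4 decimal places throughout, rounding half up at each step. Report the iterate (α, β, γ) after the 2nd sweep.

(-1.5634, -1.0390, 0.2973)

Iteration 1:
  α = (-8 - (-3)·-2.6000 - (-2)·-0.2000) / (7) = -2.3143
  β = (-8 - (1)·-2.3143 - (-3)·-0.2000) / (5) = -1.2571
  γ = (-2 - (-0.2)·-2.3143 - (4)·-1.2571) / (6.2) = 0.4138
Iteration 2:
  α = (-8 - (-3)·-1.2571 - (-2)·0.4138) / (7) = -1.5634
  β = (-8 - (1)·-1.5634 - (-3)·0.4138) / (5) = -1.0390
  γ = (-2 - (-0.2)·-1.5634 - (4)·-1.0390) / (6.2) = 0.2973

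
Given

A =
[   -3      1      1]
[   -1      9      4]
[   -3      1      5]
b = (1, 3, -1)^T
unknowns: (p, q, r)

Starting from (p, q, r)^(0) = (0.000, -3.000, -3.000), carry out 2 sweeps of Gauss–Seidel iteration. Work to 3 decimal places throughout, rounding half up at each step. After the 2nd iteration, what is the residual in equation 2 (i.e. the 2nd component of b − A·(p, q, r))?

-4.654

Iteration 1:
  p = (1 - (1)·-3.000 - (1)·-3.000) / (-3) = -2.333
  q = (3 - (-1)·-2.333 - (4)·-3.000) / (9) = 1.407
  r = (-1 - (-3)·-2.333 - (1)·1.407) / (5) = -1.881
Iteration 2:
  p = (1 - (1)·1.407 - (1)·-1.881) / (-3) = -0.491
  q = (3 - (-1)·-0.491 - (4)·-1.881) / (9) = 1.115
  r = (-1 - (-3)·-0.491 - (1)·1.115) / (5) = -0.718
Residual b − A·x = (-0.870, -4.654, 0.002)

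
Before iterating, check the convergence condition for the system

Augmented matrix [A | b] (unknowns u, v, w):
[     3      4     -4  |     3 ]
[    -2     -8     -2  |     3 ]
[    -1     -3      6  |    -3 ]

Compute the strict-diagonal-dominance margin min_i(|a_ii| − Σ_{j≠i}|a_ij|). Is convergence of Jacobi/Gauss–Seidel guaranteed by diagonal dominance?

-5

row 1: |3| − (4+4) = -5
row 2: |-8| − (2+2) = 4
row 3: |6| − (1+3) = 2
minimum over rows = -5 → not strictly diagonally dominant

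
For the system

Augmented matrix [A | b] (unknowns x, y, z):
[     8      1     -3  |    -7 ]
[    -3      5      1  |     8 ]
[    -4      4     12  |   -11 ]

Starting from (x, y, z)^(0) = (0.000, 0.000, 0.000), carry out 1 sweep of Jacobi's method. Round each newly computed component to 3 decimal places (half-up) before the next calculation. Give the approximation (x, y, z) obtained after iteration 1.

Iteration 1:
  x = (-7 - (1)·0.000 - (-3)·0.000) / (8) = -0.875
  y = (8 - (-3)·0.000 - (1)·0.000) / (5) = 1.600
  z = (-11 - (-4)·0.000 - (4)·0.000) / (12) = -0.917

(-0.875, 1.600, -0.917)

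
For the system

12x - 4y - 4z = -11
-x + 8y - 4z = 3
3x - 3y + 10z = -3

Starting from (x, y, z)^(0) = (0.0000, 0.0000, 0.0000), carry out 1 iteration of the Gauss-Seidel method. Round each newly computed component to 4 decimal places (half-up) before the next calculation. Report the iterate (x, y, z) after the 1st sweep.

Iteration 1:
  x = (-11 - (-4)·0.0000 - (-4)·0.0000) / (12) = -0.9167
  y = (3 - (-1)·-0.9167 - (-4)·0.0000) / (8) = 0.2604
  z = (-3 - (3)·-0.9167 - (-3)·0.2604) / (10) = 0.0531

(-0.9167, 0.2604, 0.0531)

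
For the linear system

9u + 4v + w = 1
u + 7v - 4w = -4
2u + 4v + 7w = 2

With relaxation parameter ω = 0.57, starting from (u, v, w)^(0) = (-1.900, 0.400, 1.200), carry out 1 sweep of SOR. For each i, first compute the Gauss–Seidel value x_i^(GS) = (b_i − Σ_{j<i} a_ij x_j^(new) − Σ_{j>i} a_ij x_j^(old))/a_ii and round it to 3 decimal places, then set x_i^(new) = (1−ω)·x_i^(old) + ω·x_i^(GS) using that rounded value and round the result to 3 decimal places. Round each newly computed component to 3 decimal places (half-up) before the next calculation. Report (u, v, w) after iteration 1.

(-0.931, 0.313, 0.729)

Iteration 1:
  u: GS value = (1 - (4)·0.400 - (1)·1.200) / (9) = -0.200;  u ← (1−ω)·-1.900 + ω·-0.200 = -0.931
  v: GS value = (-4 - (1)·-0.931 - (-4)·1.200) / (7) = 0.247;  v ← (1−ω)·0.400 + ω·0.247 = 0.313
  w: GS value = (2 - (2)·-0.931 - (4)·0.313) / (7) = 0.373;  w ← (1−ω)·1.200 + ω·0.373 = 0.729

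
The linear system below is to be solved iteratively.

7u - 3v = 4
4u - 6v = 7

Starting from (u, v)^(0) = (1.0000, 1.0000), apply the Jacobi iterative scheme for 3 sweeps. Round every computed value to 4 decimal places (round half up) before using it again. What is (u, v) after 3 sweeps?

Iteration 1:
  u = (4 - (-3)·1.0000) / (7) = 1.0000
  v = (7 - (4)·1.0000) / (-6) = -0.5000
Iteration 2:
  u = (4 - (-3)·-0.5000) / (7) = 0.3571
  v = (7 - (4)·1.0000) / (-6) = -0.5000
Iteration 3:
  u = (4 - (-3)·-0.5000) / (7) = 0.3571
  v = (7 - (4)·0.3571) / (-6) = -0.9286

(0.3571, -0.9286)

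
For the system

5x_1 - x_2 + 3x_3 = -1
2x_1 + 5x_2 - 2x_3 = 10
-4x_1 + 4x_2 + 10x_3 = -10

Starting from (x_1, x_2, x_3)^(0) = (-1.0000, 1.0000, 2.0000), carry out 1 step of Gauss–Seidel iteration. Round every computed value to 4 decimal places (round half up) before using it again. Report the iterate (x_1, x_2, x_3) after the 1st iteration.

Iteration 1:
  x_1 = (-1 - (-1)·1.0000 - (3)·2.0000) / (5) = -1.2000
  x_2 = (10 - (2)·-1.2000 - (-2)·2.0000) / (5) = 3.2800
  x_3 = (-10 - (-4)·-1.2000 - (4)·3.2800) / (10) = -2.7920

(-1.2000, 3.2800, -2.7920)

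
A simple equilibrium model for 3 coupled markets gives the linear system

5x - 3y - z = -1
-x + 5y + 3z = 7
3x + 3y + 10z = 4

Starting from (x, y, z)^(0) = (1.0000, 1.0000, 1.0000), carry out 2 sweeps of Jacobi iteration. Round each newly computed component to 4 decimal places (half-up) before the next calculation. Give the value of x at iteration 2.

0.3600

Iteration 1:
  x = (-1 - (-3)·1.0000 - (-1)·1.0000) / (5) = 0.6000
  y = (7 - (-1)·1.0000 - (3)·1.0000) / (5) = 1.0000
  z = (4 - (3)·1.0000 - (3)·1.0000) / (10) = -0.2000
Iteration 2:
  x = (-1 - (-3)·1.0000 - (-1)·-0.2000) / (5) = 0.3600
  y = (7 - (-1)·0.6000 - (3)·-0.2000) / (5) = 1.6400
  z = (4 - (3)·0.6000 - (3)·1.0000) / (10) = -0.0800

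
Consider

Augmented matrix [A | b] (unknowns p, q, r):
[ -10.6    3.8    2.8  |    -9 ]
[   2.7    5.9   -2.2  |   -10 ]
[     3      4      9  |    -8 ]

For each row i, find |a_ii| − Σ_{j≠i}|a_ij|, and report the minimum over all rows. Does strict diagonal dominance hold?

row 1: |-10.6| − (3.8+2.8) = 4
row 2: |5.9| − (2.7+2.2) = 1
row 3: |9| − (3+4) = 2
minimum over rows = 1 → strictly diagonally dominant (convergence guaranteed)

1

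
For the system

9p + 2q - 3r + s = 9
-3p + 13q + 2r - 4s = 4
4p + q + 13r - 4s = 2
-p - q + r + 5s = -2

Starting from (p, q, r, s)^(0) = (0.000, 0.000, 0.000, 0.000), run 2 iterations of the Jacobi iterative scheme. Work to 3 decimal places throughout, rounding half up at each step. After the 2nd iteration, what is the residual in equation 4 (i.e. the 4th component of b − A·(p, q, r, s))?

Iteration 1:
  p = (9 - (2)·0.000 - (-3)·0.000 - (1)·0.000) / (9) = 1.000
  q = (4 - (-3)·0.000 - (2)·0.000 - (-4)·0.000) / (13) = 0.308
  r = (2 - (4)·0.000 - (1)·0.000 - (-4)·0.000) / (13) = 0.154
  s = (-2 - (-1)·0.000 - (-1)·0.000 - (1)·0.000) / (5) = -0.400
Iteration 2:
  p = (9 - (2)·0.308 - (-3)·0.154 - (1)·-0.400) / (9) = 1.027
  q = (4 - (-3)·1.000 - (2)·0.154 - (-4)·-0.400) / (13) = 0.392
  r = (2 - (4)·1.000 - (1)·0.308 - (-4)·-0.400) / (13) = -0.301
  s = (-2 - (-1)·1.000 - (-1)·0.308 - (1)·0.154) / (5) = -0.169
Residual b − A·x = (-1.761, 1.911, 0.737, 0.565)

0.565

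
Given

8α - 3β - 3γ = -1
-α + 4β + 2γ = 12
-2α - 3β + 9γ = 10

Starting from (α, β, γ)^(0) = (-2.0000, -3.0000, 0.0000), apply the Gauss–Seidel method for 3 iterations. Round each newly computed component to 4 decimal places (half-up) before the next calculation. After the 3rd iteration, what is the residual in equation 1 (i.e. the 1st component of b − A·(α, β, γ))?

Iteration 1:
  α = (-1 - (-3)·-3.0000 - (-3)·0.0000) / (8) = -1.2500
  β = (12 - (-1)·-1.2500 - (2)·0.0000) / (4) = 2.6875
  γ = (10 - (-2)·-1.2500 - (-3)·2.6875) / (9) = 1.7292
Iteration 2:
  α = (-1 - (-3)·2.6875 - (-3)·1.7292) / (8) = 1.5313
  β = (12 - (-1)·1.5313 - (2)·1.7292) / (4) = 2.5182
  γ = (10 - (-2)·1.5313 - (-3)·2.5182) / (9) = 2.2908
Iteration 3:
  α = (-1 - (-3)·2.5182 - (-3)·2.2908) / (8) = 1.6784
  β = (12 - (-1)·1.6784 - (2)·2.2908) / (4) = 2.2742
  γ = (10 - (-2)·1.6784 - (-3)·2.2742) / (9) = 2.2422
Residual b − A·x = (-0.8780, 0.0972, -0.0004)

-0.8780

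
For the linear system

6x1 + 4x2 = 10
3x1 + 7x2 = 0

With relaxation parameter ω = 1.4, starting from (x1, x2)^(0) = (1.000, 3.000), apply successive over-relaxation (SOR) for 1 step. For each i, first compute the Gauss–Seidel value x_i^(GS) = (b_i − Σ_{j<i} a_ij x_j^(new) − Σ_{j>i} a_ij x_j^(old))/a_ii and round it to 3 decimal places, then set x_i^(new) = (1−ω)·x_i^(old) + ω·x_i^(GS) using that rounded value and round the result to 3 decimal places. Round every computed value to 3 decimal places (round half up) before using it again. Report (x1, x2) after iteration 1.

(-0.866, -0.681)

Iteration 1:
  x1: GS value = (10 - (4)·3.000) / (6) = -0.333;  x1 ← (1−ω)·1.000 + ω·-0.333 = -0.866
  x2: GS value = (0 - (3)·-0.866) / (7) = 0.371;  x2 ← (1−ω)·3.000 + ω·0.371 = -0.681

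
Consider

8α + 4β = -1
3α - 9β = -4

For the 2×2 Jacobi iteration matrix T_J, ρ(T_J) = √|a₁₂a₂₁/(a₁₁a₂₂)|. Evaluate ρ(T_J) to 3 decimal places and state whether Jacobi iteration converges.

0.408

a₁₂a₂₁/(a₁₁a₂₂) = (4)·(3) / ((8)·(-9)) = -0.166667
ρ = √|-0.166667| = √0.166667 = 0.408
ρ < 1, so Jacobi converges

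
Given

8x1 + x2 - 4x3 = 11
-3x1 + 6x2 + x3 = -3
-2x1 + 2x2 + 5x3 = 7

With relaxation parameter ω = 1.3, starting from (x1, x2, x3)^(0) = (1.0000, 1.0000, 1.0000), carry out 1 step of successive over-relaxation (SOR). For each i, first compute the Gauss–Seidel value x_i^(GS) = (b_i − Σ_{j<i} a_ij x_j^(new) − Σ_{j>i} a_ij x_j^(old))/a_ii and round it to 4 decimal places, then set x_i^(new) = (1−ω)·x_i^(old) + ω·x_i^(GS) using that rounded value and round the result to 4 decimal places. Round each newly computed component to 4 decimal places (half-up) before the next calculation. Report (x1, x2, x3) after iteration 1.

(1.9750, 0.1170, 2.4862)

Iteration 1:
  x1: GS value = (11 - (1)·1.0000 - (-4)·1.0000) / (8) = 1.7500;  x1 ← (1−ω)·1.0000 + ω·1.7500 = 1.9750
  x2: GS value = (-3 - (-3)·1.9750 - (1)·1.0000) / (6) = 0.3208;  x2 ← (1−ω)·1.0000 + ω·0.3208 = 0.1170
  x3: GS value = (7 - (-2)·1.9750 - (2)·0.1170) / (5) = 2.1432;  x3 ← (1−ω)·1.0000 + ω·2.1432 = 2.4862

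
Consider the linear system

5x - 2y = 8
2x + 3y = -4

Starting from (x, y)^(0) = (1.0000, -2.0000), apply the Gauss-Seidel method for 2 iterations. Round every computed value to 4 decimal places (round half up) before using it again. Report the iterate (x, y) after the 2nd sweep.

(0.8533, -1.9022)

Iteration 1:
  x = (8 - (-2)·-2.0000) / (5) = 0.8000
  y = (-4 - (2)·0.8000) / (3) = -1.8667
Iteration 2:
  x = (8 - (-2)·-1.8667) / (5) = 0.8533
  y = (-4 - (2)·0.8533) / (3) = -1.9022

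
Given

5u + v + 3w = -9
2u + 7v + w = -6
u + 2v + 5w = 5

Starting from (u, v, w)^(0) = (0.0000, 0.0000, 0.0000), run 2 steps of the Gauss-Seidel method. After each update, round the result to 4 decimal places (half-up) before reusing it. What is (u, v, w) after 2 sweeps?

(-2.6297, -0.3197, 1.6538)

Iteration 1:
  u = (-9 - (1)·0.0000 - (3)·0.0000) / (5) = -1.8000
  v = (-6 - (2)·-1.8000 - (1)·0.0000) / (7) = -0.3429
  w = (5 - (1)·-1.8000 - (2)·-0.3429) / (5) = 1.4972
Iteration 2:
  u = (-9 - (1)·-0.3429 - (3)·1.4972) / (5) = -2.6297
  v = (-6 - (2)·-2.6297 - (1)·1.4972) / (7) = -0.3197
  w = (5 - (1)·-2.6297 - (2)·-0.3197) / (5) = 1.6538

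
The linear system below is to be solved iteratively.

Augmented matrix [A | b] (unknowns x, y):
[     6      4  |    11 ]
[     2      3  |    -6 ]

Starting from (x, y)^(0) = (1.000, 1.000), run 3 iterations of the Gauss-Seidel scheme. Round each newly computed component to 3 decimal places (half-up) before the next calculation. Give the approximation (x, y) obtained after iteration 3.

Iteration 1:
  x = (11 - (4)·1.000) / (6) = 1.167
  y = (-6 - (2)·1.167) / (3) = -2.778
Iteration 2:
  x = (11 - (4)·-2.778) / (6) = 3.685
  y = (-6 - (2)·3.685) / (3) = -4.457
Iteration 3:
  x = (11 - (4)·-4.457) / (6) = 4.805
  y = (-6 - (2)·4.805) / (3) = -5.203

(4.805, -5.203)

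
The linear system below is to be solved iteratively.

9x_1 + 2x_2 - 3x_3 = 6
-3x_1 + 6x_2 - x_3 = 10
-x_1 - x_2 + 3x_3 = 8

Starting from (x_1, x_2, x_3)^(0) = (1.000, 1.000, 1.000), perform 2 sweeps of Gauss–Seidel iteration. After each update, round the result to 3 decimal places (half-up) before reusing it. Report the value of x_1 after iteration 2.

1.395

Iteration 1:
  x_1 = (6 - (2)·1.000 - (-3)·1.000) / (9) = 0.778
  x_2 = (10 - (-3)·0.778 - (-1)·1.000) / (6) = 2.222
  x_3 = (8 - (-1)·0.778 - (-1)·2.222) / (3) = 3.667
Iteration 2:
  x_1 = (6 - (2)·2.222 - (-3)·3.667) / (9) = 1.395
  x_2 = (10 - (-3)·1.395 - (-1)·3.667) / (6) = 2.975
  x_3 = (8 - (-1)·1.395 - (-1)·2.975) / (3) = 4.123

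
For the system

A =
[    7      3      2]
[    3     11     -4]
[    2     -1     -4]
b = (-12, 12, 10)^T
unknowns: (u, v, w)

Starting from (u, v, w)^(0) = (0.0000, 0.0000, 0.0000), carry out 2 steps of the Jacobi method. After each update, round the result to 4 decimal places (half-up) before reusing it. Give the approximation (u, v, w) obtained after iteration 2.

Iteration 1:
  u = (-12 - (3)·0.0000 - (2)·0.0000) / (7) = -1.7143
  v = (12 - (3)·0.0000 - (-4)·0.0000) / (11) = 1.0909
  w = (10 - (2)·0.0000 - (-1)·0.0000) / (-4) = -2.5000
Iteration 2:
  u = (-12 - (3)·1.0909 - (2)·-2.5000) / (7) = -1.4675
  v = (12 - (3)·-1.7143 - (-4)·-2.5000) / (11) = 0.6494
  w = (10 - (2)·-1.7143 - (-1)·1.0909) / (-4) = -3.6299

(-1.4675, 0.6494, -3.6299)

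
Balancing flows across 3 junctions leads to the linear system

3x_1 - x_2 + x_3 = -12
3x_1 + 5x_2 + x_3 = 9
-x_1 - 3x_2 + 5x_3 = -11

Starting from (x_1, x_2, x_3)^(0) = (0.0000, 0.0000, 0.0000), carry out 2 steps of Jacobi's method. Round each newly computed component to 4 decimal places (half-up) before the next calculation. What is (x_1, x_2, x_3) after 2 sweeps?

(-2.6667, 4.6400, -1.9200)

Iteration 1:
  x_1 = (-12 - (-1)·0.0000 - (1)·0.0000) / (3) = -4.0000
  x_2 = (9 - (3)·0.0000 - (1)·0.0000) / (5) = 1.8000
  x_3 = (-11 - (-1)·0.0000 - (-3)·0.0000) / (5) = -2.2000
Iteration 2:
  x_1 = (-12 - (-1)·1.8000 - (1)·-2.2000) / (3) = -2.6667
  x_2 = (9 - (3)·-4.0000 - (1)·-2.2000) / (5) = 4.6400
  x_3 = (-11 - (-1)·-4.0000 - (-3)·1.8000) / (5) = -1.9200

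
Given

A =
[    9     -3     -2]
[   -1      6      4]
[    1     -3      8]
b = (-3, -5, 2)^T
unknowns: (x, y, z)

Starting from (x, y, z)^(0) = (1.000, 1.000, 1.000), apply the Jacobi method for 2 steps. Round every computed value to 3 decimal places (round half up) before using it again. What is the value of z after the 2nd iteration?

Iteration 1:
  x = (-3 - (-3)·1.000 - (-2)·1.000) / (9) = 0.222
  y = (-5 - (-1)·1.000 - (4)·1.000) / (6) = -1.333
  z = (2 - (1)·1.000 - (-3)·1.000) / (8) = 0.500
Iteration 2:
  x = (-3 - (-3)·-1.333 - (-2)·0.500) / (9) = -0.667
  y = (-5 - (-1)·0.222 - (4)·0.500) / (6) = -1.130
  z = (2 - (1)·0.222 - (-3)·-1.333) / (8) = -0.278

-0.278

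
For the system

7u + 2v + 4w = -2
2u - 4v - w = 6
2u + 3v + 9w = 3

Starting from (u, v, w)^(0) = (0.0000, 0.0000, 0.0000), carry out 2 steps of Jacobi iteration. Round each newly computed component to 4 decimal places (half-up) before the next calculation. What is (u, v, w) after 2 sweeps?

Iteration 1:
  u = (-2 - (2)·0.0000 - (4)·0.0000) / (7) = -0.2857
  v = (6 - (2)·0.0000 - (-1)·0.0000) / (-4) = -1.5000
  w = (3 - (2)·0.0000 - (3)·0.0000) / (9) = 0.3333
Iteration 2:
  u = (-2 - (2)·-1.5000 - (4)·0.3333) / (7) = -0.0476
  v = (6 - (2)·-0.2857 - (-1)·0.3333) / (-4) = -1.7262
  w = (3 - (2)·-0.2857 - (3)·-1.5000) / (9) = 0.8968

(-0.0476, -1.7262, 0.8968)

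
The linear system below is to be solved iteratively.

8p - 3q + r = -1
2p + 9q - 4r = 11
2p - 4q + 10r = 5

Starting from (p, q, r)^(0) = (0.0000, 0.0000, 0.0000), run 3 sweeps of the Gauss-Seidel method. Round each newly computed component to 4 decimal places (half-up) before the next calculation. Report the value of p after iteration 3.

0.3476

Iteration 1:
  p = (-1 - (-3)·0.0000 - (1)·0.0000) / (8) = -0.1250
  q = (11 - (2)·-0.1250 - (-4)·0.0000) / (9) = 1.2500
  r = (5 - (2)·-0.1250 - (-4)·1.2500) / (10) = 1.0250
Iteration 2:
  p = (-1 - (-3)·1.2500 - (1)·1.0250) / (8) = 0.2156
  q = (11 - (2)·0.2156 - (-4)·1.0250) / (9) = 1.6299
  r = (5 - (2)·0.2156 - (-4)·1.6299) / (10) = 1.1088
Iteration 3:
  p = (-1 - (-3)·1.6299 - (1)·1.1088) / (8) = 0.3476
  q = (11 - (2)·0.3476 - (-4)·1.1088) / (9) = 1.6378
  r = (5 - (2)·0.3476 - (-4)·1.6378) / (10) = 1.0856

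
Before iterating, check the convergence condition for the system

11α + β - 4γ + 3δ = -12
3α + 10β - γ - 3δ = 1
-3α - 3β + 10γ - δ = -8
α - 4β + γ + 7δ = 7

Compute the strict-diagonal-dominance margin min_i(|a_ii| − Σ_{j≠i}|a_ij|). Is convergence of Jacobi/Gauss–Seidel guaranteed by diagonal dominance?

row 1: |11| − (1+4+3) = 3
row 2: |10| − (3+1+3) = 3
row 3: |10| − (3+3+1) = 3
row 4: |7| − (1+4+1) = 1
minimum over rows = 1 → strictly diagonally dominant (convergence guaranteed)

1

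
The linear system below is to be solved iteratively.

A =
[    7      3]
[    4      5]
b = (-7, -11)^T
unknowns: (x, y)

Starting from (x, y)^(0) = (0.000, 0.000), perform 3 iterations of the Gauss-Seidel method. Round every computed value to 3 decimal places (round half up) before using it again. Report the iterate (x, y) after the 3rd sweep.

(-0.194, -2.045)

Iteration 1:
  x = (-7 - (3)·0.000) / (7) = -1.000
  y = (-11 - (4)·-1.000) / (5) = -1.400
Iteration 2:
  x = (-7 - (3)·-1.400) / (7) = -0.400
  y = (-11 - (4)·-0.400) / (5) = -1.880
Iteration 3:
  x = (-7 - (3)·-1.880) / (7) = -0.194
  y = (-11 - (4)·-0.194) / (5) = -2.045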